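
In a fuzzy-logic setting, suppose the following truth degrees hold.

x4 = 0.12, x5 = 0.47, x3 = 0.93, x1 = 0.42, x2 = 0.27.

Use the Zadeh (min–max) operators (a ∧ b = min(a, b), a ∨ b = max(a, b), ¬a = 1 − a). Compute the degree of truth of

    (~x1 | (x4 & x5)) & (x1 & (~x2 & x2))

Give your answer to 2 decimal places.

0.27

~x1 = 1 − 0.42 = 0.58
x4 & x5 = min(a, b) on (0.12, 0.47) = 0.12
~x1 | (x4 & x5) = max(a, b) on (0.58, 0.12) = 0.58
~x2 = 1 − 0.27 = 0.73
~x2 & x2 = min(a, b) on (0.73, 0.27) = 0.27
x1 & (~x2 & x2) = min(a, b) on (0.42, 0.27) = 0.27
(~x1 | (x4 & x5)) & (x1 & (~x2 & x2)) = min(a, b) on (0.58, 0.27) = 0.27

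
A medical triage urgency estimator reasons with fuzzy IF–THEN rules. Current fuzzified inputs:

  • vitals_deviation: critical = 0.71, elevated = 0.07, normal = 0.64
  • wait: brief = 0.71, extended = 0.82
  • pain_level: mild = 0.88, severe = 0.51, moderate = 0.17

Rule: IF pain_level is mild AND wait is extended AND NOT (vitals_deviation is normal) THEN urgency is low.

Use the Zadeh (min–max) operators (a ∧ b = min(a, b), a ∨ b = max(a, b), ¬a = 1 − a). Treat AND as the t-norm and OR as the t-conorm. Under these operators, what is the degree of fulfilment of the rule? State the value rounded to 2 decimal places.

0.36

firing strength: mild=0.88, extended=0.82, ¬normal=1−0.64=0.36; AND[min(a, b)] → w = 0.36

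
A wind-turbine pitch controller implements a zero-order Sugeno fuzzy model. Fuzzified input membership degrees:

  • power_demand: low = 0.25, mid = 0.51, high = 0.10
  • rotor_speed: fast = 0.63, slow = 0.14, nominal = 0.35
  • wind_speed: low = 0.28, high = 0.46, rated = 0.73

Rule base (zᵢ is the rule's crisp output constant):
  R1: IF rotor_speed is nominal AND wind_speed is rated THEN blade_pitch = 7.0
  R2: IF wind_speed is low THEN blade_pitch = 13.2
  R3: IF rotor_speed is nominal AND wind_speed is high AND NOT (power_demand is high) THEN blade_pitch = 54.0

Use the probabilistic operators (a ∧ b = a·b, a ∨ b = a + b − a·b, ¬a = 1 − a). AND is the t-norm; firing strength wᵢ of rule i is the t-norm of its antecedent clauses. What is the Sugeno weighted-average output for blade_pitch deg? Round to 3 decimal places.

R1 (z=7.0): nominal=0.35, rated=0.73; AND[a·b] → w = 0.2555
R2 (z=13.2): low=0.28 → w = 0.2800
R3 (z=54.0): nominal=0.35, high=0.46, ¬high=1−0.10=0.90; AND[a·b] → w = 0.1449
Weighted average = (0.2555·7.0 + 0.2800·13.2 + 0.1449·54.0) / (0.2555 + 0.2800 + 0.1449)
  = 13.3091 / 0.6804 = 19.561

19.561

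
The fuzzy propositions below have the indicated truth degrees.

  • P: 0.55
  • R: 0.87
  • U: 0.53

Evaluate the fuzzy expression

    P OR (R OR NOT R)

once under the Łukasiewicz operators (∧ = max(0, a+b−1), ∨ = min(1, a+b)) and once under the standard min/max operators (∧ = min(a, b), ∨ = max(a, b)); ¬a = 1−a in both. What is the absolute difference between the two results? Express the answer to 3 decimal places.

0.130

Under Łukasiewicz:
  NOT R = 1 − 0.87 = 0.13
  R OR NOT R = min(1, a+b) on (0.87, 0.13) = 1.00
  P OR (R OR NOT R) = min(1, a+b) on (0.55, 1.00) = 1.00
  → value = 1.0000
Under standard min/max:
  NOT R = 1 − 0.87 = 0.13
  R OR NOT R = max(a, b) on (0.87, 0.13) = 0.87
  P OR (R OR NOT R) = max(a, b) on (0.55, 0.87) = 0.87
  → value = 0.8700
|1.0000 − 0.8700| = 0.130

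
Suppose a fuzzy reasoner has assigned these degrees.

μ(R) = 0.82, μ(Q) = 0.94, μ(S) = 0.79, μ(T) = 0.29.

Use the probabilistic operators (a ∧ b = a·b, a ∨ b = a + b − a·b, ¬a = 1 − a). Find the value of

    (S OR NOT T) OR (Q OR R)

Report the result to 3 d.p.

0.999

NOT T = 1 − 0.2900 = 0.7100
S OR NOT T = a + b − a·b on (0.7900, 0.7100) = 0.9391
Q OR R = a + b − a·b on (0.9400, 0.8200) = 0.9892
(S OR NOT T) OR (Q OR R) = a + b − a·b on (0.9391, 0.9892) = 0.9993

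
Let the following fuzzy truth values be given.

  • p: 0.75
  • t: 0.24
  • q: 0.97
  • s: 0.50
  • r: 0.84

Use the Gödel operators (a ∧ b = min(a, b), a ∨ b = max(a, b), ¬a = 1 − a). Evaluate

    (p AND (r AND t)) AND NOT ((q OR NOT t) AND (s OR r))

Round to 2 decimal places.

r AND t = min(a, b) on (0.84, 0.24) = 0.24
p AND (r AND t) = min(a, b) on (0.75, 0.24) = 0.24
NOT t = 1 − 0.24 = 0.76
q OR NOT t = max(a, b) on (0.97, 0.76) = 0.97
s OR r = max(a, b) on (0.50, 0.84) = 0.84
(q OR NOT t) AND (s OR r) = min(a, b) on (0.97, 0.84) = 0.84
NOT ((q OR NOT t) AND (s OR r)) = 1 − 0.84 = 0.16
(p AND (r AND t)) AND NOT ((q OR NOT t) AND (s OR r)) = min(a, b) on (0.24, 0.16) = 0.16

0.16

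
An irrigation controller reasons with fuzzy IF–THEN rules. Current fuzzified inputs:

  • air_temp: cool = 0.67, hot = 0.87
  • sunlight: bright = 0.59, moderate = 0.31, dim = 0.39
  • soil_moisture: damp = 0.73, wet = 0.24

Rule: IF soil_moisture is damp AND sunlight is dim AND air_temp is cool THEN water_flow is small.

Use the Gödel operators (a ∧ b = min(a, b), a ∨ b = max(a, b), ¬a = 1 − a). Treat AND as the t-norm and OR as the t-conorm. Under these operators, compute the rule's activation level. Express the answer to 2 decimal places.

firing strength: damp=0.73, dim=0.39, cool=0.67; AND[min(a, b)] → w = 0.39

0.39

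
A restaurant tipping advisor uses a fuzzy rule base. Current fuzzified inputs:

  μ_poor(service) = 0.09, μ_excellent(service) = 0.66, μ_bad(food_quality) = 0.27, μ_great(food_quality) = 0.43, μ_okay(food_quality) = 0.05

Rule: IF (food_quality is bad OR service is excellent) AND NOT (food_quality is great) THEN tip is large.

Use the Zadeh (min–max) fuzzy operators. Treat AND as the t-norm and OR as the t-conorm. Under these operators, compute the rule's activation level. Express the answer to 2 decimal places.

firing strength: (bad=0.27 OR excellent=0.66) = 0.66; AND[min(a, b)] with ¬great=1−0.43=0.57 → w = 0.57

0.57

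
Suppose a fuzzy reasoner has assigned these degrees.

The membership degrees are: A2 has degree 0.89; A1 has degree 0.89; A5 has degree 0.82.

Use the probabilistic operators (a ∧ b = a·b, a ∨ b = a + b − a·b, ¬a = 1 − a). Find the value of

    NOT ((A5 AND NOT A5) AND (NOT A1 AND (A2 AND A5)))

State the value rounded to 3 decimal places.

0.988

NOT A5 = 1 − 0.8200 = 0.1800
A5 AND NOT A5 = a·b on (0.8200, 0.1800) = 0.1476
NOT A1 = 1 − 0.8900 = 0.1100
A2 AND A5 = a·b on (0.8900, 0.8200) = 0.7298
NOT A1 AND (A2 AND A5) = a·b on (0.1100, 0.7298) = 0.0803
(A5 AND NOT A5) AND (NOT A1 AND (A2 AND A5)) = a·b on (0.1476, 0.0803) = 0.0118
NOT ((A5 AND NOT A5) AND (NOT A1 AND (A2 AND A5))) = 1 − 0.0118 = 0.9882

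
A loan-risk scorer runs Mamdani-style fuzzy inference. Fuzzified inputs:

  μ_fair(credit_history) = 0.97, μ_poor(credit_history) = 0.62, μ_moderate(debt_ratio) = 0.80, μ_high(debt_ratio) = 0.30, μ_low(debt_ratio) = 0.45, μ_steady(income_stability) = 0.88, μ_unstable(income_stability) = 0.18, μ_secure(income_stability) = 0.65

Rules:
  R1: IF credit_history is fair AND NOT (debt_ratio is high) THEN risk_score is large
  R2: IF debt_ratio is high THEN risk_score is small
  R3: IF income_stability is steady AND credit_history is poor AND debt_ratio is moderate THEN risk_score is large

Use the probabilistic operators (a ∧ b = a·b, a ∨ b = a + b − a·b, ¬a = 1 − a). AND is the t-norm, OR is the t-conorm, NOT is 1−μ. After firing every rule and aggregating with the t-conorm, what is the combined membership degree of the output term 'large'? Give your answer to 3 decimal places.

0.819

R1: fair=0.97, ¬high=1−0.30=0.70; AND[a·b] → w = 0.6790
R2: high=0.30 → w = 0.3000
R3: steady=0.88, poor=0.62, moderate=0.80; AND[a·b] → w = 0.4365
Rules with consequent 'large': {R1, R3} → strengths 0.6790, 0.4365
Aggregate via t-conorm [a + b − a·b]: 0.8191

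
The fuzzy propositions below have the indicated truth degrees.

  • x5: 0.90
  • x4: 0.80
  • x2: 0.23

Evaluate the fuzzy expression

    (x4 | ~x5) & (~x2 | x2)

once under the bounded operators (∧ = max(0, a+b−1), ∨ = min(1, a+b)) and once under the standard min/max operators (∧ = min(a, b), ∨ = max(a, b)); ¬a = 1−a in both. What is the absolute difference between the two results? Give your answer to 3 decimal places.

Under bounded:
  ~x5 = 1 − 0.90 = 0.10
  x4 | ~x5 = min(1, a+b) on (0.80, 0.10) = 0.90
  ~x2 = 1 − 0.23 = 0.77
  ~x2 | x2 = min(1, a+b) on (0.77, 0.23) = 1.00
  (x4 | ~x5) & (~x2 | x2) = max(0, a+b−1) on (0.90, 1.00) = 0.90
  → value = 0.9000
Under standard min/max:
  ~x5 = 1 − 0.90 = 0.10
  x4 | ~x5 = max(a, b) on (0.80, 0.10) = 0.80
  ~x2 = 1 − 0.23 = 0.77
  ~x2 | x2 = max(a, b) on (0.77, 0.23) = 0.77
  (x4 | ~x5) & (~x2 | x2) = min(a, b) on (0.80, 0.77) = 0.77
  → value = 0.7700
|0.9000 − 0.7700| = 0.130

0.130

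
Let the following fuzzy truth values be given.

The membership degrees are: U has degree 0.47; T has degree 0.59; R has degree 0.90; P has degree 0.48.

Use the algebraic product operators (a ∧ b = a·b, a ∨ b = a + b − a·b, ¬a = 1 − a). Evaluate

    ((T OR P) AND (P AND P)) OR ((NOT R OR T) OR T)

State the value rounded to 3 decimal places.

0.876

T OR P = a + b − a·b on (0.5900, 0.4800) = 0.7868
P AND P = a·b on (0.4800, 0.4800) = 0.2304
(T OR P) AND (P AND P) = a·b on (0.7868, 0.2304) = 0.1813
NOT R = 1 − 0.9000 = 0.1000
NOT R OR T = a + b − a·b on (0.1000, 0.5900) = 0.6310
(NOT R OR T) OR T = a + b − a·b on (0.6310, 0.5900) = 0.8487
((T OR P) AND (P AND P)) OR ((NOT R OR T) OR T) = a + b − a·b on (0.1813, 0.8487) = 0.8761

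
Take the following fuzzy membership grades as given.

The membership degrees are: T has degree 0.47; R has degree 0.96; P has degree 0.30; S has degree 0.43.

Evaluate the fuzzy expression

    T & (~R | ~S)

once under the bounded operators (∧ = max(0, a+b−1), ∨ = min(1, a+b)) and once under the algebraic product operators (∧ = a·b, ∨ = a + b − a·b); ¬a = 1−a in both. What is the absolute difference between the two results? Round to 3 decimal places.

0.196

Under bounded:
  ~R = 1 − 0.96 = 0.04
  ~S = 1 − 0.43 = 0.57
  ~R | ~S = min(1, a+b) on (0.04, 0.57) = 0.61
  T & (~R | ~S) = max(0, a+b−1) on (0.47, 0.61) = 0.08
  → value = 0.0800
Under algebraic product:
  ~R = 1 − 0.9600 = 0.0400
  ~S = 1 − 0.4300 = 0.5700
  ~R | ~S = a + b − a·b on (0.0400, 0.5700) = 0.5872
  T & (~R | ~S) = a·b on (0.4700, 0.5872) = 0.2760
  → value = 0.2760
|0.0800 − 0.2760| = 0.196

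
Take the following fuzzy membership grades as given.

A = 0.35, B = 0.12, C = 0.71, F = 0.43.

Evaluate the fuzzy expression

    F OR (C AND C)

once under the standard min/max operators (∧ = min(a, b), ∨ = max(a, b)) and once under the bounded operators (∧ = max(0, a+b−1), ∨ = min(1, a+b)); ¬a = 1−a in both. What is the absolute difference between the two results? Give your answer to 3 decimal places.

0.140

Under standard min/max:
  C AND C = min(a, b) on (0.71, 0.71) = 0.71
  F OR (C AND C) = max(a, b) on (0.43, 0.71) = 0.71
  → value = 0.7100
Under bounded:
  C AND C = max(0, a+b−1) on (0.71, 0.71) = 0.42
  F OR (C AND C) = min(1, a+b) on (0.43, 0.42) = 0.85
  → value = 0.8500
|0.7100 − 0.8500| = 0.140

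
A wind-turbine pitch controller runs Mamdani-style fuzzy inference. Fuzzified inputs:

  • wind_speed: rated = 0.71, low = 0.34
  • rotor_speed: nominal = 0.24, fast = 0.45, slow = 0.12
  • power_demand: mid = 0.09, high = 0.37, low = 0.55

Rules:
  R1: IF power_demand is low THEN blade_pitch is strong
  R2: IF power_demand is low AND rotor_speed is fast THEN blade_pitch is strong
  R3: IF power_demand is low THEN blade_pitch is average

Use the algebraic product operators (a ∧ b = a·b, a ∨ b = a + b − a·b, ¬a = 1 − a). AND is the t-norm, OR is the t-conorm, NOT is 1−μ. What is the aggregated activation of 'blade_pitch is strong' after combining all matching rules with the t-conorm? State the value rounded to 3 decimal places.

R1: low=0.55 → w = 0.5500
R2: low=0.55, fast=0.45; AND[a·b] → w = 0.2475
R3: low=0.55 → w = 0.5500
Rules with consequent 'strong': {R1, R2} → strengths 0.5500, 0.2475
Aggregate via t-conorm [a + b − a·b]: 0.6614

0.661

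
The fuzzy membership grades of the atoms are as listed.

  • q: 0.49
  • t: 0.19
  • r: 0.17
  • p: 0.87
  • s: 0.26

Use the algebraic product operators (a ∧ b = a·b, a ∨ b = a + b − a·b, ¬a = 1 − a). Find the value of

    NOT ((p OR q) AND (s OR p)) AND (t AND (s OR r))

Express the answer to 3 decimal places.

p OR q = a + b − a·b on (0.8700, 0.4900) = 0.9337
s OR p = a + b − a·b on (0.2600, 0.8700) = 0.9038
(p OR q) AND (s OR p) = a·b on (0.9337, 0.9038) = 0.8439
NOT ((p OR q) AND (s OR p)) = 1 − 0.8439 = 0.1561
s OR r = a + b − a·b on (0.2600, 0.1700) = 0.3858
t AND (s OR r) = a·b on (0.1900, 0.3858) = 0.0733
NOT ((p OR q) AND (s OR p)) AND (t AND (s OR r)) = a·b on (0.1561, 0.0733) = 0.0114

0.011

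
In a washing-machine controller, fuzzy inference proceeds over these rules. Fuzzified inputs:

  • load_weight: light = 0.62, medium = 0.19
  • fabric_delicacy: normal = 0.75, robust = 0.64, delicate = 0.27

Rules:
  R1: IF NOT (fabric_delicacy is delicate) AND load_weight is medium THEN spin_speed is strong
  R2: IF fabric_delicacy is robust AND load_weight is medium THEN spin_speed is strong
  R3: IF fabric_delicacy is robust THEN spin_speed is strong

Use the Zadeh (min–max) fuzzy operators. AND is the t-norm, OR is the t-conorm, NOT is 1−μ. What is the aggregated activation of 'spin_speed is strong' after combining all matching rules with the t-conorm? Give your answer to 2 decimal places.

R1: ¬delicate=1−0.27=0.73, medium=0.19; AND[min(a, b)] → w = 0.19
R2: robust=0.64, medium=0.19; AND[min(a, b)] → w = 0.19
R3: robust=0.64 → w = 0.64
Rules with consequent 'strong': {R1, R2, R3} → strengths 0.19, 0.19, 0.64
Aggregate via t-conorm [max(a, b)]: 0.64

0.64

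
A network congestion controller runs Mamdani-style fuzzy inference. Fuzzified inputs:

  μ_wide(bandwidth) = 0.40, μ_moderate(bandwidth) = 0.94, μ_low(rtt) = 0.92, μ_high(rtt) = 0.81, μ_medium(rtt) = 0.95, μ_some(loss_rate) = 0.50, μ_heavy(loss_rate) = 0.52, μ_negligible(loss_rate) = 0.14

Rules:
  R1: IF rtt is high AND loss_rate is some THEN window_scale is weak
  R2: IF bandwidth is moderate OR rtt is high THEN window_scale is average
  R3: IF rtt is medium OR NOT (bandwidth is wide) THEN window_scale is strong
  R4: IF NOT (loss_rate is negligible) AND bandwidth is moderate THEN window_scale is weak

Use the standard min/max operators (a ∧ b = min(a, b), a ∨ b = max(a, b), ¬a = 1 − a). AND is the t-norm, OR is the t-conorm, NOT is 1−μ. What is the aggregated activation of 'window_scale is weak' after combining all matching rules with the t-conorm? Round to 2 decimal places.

0.86

R1: high=0.81, some=0.50; AND[min(a, b)] → w = 0.50
R2: moderate=0.94, high=0.81; OR[max(a, b)] → w = 0.94
R3: medium=0.95, ¬wide=1−0.40=0.60; OR[max(a, b)] → w = 0.95
R4: ¬negligible=1−0.14=0.86, moderate=0.94; AND[min(a, b)] → w = 0.86
Rules with consequent 'weak': {R1, R4} → strengths 0.50, 0.86
Aggregate via t-conorm [max(a, b)]: 0.86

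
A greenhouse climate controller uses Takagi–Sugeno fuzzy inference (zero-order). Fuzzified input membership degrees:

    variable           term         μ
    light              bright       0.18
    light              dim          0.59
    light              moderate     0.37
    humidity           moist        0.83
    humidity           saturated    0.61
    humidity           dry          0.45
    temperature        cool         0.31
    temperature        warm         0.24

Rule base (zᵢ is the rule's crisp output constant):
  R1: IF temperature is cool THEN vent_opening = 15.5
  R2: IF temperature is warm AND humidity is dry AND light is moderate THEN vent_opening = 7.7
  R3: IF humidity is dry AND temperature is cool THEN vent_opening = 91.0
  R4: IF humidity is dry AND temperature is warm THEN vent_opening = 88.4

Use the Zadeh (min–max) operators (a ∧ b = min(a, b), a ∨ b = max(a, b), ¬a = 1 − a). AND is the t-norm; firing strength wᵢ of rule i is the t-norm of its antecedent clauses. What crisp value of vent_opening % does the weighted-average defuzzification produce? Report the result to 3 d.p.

R1 (z=15.5): cool=0.31 → w = 0.31
R2 (z=7.7): warm=0.24, dry=0.45, moderate=0.37; AND[min(a, b)] → w = 0.24
R3 (z=91.0): dry=0.45, cool=0.31; AND[min(a, b)] → w = 0.31
R4 (z=88.4): dry=0.45, warm=0.24; AND[min(a, b)] → w = 0.24
Weighted average = (0.31·15.5 + 0.24·7.7 + 0.31·91.0 + 0.24·88.4) / (0.31 + 0.24 + 0.31 + 0.24)
  = 56.0790 / 1.1000 = 50.981

50.981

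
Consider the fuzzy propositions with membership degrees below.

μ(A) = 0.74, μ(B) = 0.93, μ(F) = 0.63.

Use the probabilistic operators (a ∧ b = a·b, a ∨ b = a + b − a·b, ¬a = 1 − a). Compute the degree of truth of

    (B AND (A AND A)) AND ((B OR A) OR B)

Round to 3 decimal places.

A AND A = a·b on (0.7400, 0.7400) = 0.5476
B AND (A AND A) = a·b on (0.9300, 0.5476) = 0.5093
B OR A = a + b − a·b on (0.9300, 0.7400) = 0.9818
(B OR A) OR B = a + b − a·b on (0.9818, 0.9300) = 0.9987
(B AND (A AND A)) AND ((B OR A) OR B) = a·b on (0.5093, 0.9987) = 0.5086

0.509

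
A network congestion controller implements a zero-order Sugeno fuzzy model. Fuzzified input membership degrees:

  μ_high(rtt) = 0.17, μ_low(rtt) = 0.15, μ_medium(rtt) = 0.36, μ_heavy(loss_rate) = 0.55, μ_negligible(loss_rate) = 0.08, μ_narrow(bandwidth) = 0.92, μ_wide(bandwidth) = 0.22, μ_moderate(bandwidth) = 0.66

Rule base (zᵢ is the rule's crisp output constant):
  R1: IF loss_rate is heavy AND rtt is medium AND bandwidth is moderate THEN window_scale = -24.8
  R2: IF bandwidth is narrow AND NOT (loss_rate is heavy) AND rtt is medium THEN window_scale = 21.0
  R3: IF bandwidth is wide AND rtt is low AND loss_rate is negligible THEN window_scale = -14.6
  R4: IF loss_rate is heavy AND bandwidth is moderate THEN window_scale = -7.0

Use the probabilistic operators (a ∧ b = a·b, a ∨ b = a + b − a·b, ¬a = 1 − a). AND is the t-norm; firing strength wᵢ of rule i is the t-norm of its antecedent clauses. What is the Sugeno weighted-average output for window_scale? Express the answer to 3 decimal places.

-4.169

R1 (z=-24.8): heavy=0.55, medium=0.36, moderate=0.66; AND[a·b] → w = 0.1307
R2 (z=21.0): narrow=0.92, ¬heavy=1−0.55=0.45, medium=0.36; AND[a·b] → w = 0.1490
R3 (z=-14.6): wide=0.22, low=0.15, negligible=0.08; AND[a·b] → w = 0.0026
R4 (z=-7.0): heavy=0.55, moderate=0.66; AND[a·b] → w = 0.3630
Weighted average = (0.1307·-24.8 + 0.1490·21.0 + 0.0026·-14.6 + 0.3630·-7.0) / (0.1307 + 0.1490 + 0.0026 + 0.3630)
  = -2.6906 / 0.6454 = -4.169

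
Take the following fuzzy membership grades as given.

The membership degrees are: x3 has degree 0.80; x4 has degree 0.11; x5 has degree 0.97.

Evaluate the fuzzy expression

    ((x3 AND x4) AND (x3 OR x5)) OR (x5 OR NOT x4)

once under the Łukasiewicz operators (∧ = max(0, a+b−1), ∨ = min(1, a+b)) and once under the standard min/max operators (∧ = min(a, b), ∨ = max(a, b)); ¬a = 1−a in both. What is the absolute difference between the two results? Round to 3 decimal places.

0.030

Under Łukasiewicz:
  x3 AND x4 = max(0, a+b−1) on (0.80, 0.11) = 0.00
  x3 OR x5 = min(1, a+b) on (0.80, 0.97) = 1.00
  (x3 AND x4) AND (x3 OR x5) = max(0, a+b−1) on (0.00, 1.00) = 0.00
  NOT x4 = 1 − 0.11 = 0.89
  x5 OR NOT x4 = min(1, a+b) on (0.97, 0.89) = 1.00
  ((x3 AND x4) AND (x3 OR x5)) OR (x5 OR NOT x4) = min(1, a+b) on (0.00, 1.00) = 1.00
  → value = 1.0000
Under standard min/max:
  x3 AND x4 = min(a, b) on (0.80, 0.11) = 0.11
  x3 OR x5 = max(a, b) on (0.80, 0.97) = 0.97
  (x3 AND x4) AND (x3 OR x5) = min(a, b) on (0.11, 0.97) = 0.11
  NOT x4 = 1 − 0.11 = 0.89
  x5 OR NOT x4 = max(a, b) on (0.97, 0.89) = 0.97
  ((x3 AND x4) AND (x3 OR x5)) OR (x5 OR NOT x4) = max(a, b) on (0.11, 0.97) = 0.97
  → value = 0.9700
|1.0000 − 0.9700| = 0.030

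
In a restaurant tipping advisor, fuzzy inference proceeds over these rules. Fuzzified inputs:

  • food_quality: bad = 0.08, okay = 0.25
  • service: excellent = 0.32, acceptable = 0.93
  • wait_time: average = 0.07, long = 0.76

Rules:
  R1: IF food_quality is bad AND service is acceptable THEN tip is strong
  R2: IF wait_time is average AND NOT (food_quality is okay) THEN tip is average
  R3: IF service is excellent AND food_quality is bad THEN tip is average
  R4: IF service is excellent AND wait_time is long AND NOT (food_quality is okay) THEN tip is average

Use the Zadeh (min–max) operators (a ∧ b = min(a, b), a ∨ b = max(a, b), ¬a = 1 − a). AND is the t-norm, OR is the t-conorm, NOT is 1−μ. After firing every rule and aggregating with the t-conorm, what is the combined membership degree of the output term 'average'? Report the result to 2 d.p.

0.32

R1: bad=0.08, acceptable=0.93; AND[min(a, b)] → w = 0.08
R2: average=0.07, ¬okay=1−0.25=0.75; AND[min(a, b)] → w = 0.07
R3: excellent=0.32, bad=0.08; AND[min(a, b)] → w = 0.08
R4: excellent=0.32, long=0.76, ¬okay=1−0.25=0.75; AND[min(a, b)] → w = 0.32
Rules with consequent 'average': {R2, R3, R4} → strengths 0.07, 0.08, 0.32
Aggregate via t-conorm [max(a, b)]: 0.32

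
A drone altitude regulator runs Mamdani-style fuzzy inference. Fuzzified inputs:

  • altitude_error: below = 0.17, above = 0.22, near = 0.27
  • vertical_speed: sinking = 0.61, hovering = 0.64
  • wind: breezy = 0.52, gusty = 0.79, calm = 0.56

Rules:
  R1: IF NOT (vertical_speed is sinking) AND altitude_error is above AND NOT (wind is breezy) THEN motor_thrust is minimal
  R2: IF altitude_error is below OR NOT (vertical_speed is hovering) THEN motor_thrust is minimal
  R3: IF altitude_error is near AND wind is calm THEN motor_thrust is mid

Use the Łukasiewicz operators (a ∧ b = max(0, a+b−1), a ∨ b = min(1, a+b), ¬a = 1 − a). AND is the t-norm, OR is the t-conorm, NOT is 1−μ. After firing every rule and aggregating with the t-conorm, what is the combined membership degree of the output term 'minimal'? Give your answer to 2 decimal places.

0.53

R1: ¬sinking=1−0.61=0.39, above=0.22, ¬breezy=1−0.52=0.48; AND[max(0, a+b−1)] → w = 0.00
R2: below=0.17, ¬hovering=1−0.64=0.36; OR[min(1, a+b)] → w = 0.53
R3: near=0.27, calm=0.56; AND[max(0, a+b−1)] → w = 0.00
Rules with consequent 'minimal': {R1, R2} → strengths 0.00, 0.53
Aggregate via t-conorm [min(1, a+b)]: 0.53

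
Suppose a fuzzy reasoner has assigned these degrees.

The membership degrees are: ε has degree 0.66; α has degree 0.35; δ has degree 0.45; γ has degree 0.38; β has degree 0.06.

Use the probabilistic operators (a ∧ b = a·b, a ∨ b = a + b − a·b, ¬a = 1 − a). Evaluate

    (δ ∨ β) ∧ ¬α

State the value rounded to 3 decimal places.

δ ∨ β = a + b − a·b on (0.4500, 0.0600) = 0.4830
¬α = 1 − 0.3500 = 0.6500
(δ ∨ β) ∧ ¬α = a·b on (0.4830, 0.6500) = 0.3140

0.314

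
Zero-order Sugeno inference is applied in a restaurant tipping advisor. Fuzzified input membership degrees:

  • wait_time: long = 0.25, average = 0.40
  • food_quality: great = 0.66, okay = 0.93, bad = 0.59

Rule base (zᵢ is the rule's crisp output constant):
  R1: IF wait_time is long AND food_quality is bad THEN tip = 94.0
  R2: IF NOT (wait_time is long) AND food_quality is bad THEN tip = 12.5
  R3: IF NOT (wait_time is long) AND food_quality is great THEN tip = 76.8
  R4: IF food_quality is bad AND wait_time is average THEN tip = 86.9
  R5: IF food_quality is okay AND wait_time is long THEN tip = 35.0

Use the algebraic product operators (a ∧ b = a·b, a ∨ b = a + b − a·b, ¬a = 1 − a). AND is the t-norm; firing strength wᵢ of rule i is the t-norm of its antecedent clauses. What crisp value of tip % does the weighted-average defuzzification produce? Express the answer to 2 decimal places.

55.40

R1 (z=94.0): long=0.25, bad=0.59; AND[a·b] → w = 0.1475
R2 (z=12.5): ¬long=1−0.25=0.75, bad=0.59; AND[a·b] → w = 0.4425
R3 (z=76.8): ¬long=1−0.25=0.75, great=0.66; AND[a·b] → w = 0.4950
R4 (z=86.9): bad=0.59, average=0.40; AND[a·b] → w = 0.2360
R5 (z=35.0): okay=0.93, long=0.25; AND[a·b] → w = 0.2325
Weighted average = (0.1475·94.0 + 0.4425·12.5 + 0.4950·76.8 + 0.2360·86.9 + 0.2325·35.0) / (0.1475 + 0.4425 + 0.4950 + 0.2360 + 0.2325)
  = 86.0581 / 1.5535 = 55.40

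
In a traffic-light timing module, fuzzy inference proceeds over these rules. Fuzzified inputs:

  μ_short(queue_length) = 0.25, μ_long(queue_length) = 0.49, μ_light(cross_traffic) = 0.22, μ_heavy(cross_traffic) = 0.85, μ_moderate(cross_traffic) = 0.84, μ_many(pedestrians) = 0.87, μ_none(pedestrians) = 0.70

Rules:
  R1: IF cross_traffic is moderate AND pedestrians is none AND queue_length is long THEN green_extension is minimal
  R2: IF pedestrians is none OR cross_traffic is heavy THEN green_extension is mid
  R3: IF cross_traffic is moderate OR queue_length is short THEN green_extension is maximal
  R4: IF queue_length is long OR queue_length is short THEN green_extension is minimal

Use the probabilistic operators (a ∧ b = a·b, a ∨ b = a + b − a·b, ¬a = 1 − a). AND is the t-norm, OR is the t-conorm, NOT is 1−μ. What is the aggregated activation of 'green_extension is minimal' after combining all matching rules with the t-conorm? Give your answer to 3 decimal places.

R1: moderate=0.84, none=0.70, long=0.49; AND[a·b] → w = 0.2881
R2: none=0.70, heavy=0.85; OR[a + b − a·b] → w = 0.9550
R3: moderate=0.84, short=0.25; OR[a + b − a·b] → w = 0.8800
R4: long=0.49, short=0.25; OR[a + b − a·b] → w = 0.6175
Rules with consequent 'minimal': {R1, R4} → strengths 0.2881, 0.6175
Aggregate via t-conorm [a + b − a·b]: 0.7277

0.728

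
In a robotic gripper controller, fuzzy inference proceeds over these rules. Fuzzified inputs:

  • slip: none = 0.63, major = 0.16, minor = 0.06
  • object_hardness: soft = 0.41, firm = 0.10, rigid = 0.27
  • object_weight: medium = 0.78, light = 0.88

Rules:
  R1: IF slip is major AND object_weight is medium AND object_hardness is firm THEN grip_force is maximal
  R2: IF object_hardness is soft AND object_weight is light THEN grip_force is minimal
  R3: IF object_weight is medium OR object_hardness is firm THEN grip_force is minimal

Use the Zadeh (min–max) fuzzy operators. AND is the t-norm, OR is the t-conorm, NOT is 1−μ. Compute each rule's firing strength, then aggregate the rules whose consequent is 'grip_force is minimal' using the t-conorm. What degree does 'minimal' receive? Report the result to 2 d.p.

R1: major=0.16, medium=0.78, firm=0.10; AND[min(a, b)] → w = 0.10
R2: soft=0.41, light=0.88; AND[min(a, b)] → w = 0.41
R3: medium=0.78, firm=0.10; OR[max(a, b)] → w = 0.78
Rules with consequent 'minimal': {R2, R3} → strengths 0.41, 0.78
Aggregate via t-conorm [max(a, b)]: 0.78

0.78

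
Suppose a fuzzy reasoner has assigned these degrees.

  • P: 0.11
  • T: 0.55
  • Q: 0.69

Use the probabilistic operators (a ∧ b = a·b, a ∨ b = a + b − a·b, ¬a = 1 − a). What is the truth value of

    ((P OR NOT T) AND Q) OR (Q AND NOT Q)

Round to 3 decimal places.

NOT T = 1 − 0.5500 = 0.4500
P OR NOT T = a + b − a·b on (0.1100, 0.4500) = 0.5105
(P OR NOT T) AND Q = a·b on (0.5105, 0.6900) = 0.3522
NOT Q = 1 − 0.6900 = 0.3100
Q AND NOT Q = a·b on (0.6900, 0.3100) = 0.2139
((P OR NOT T) AND Q) OR (Q AND NOT Q) = a + b − a·b on (0.3522, 0.2139) = 0.4908

0.491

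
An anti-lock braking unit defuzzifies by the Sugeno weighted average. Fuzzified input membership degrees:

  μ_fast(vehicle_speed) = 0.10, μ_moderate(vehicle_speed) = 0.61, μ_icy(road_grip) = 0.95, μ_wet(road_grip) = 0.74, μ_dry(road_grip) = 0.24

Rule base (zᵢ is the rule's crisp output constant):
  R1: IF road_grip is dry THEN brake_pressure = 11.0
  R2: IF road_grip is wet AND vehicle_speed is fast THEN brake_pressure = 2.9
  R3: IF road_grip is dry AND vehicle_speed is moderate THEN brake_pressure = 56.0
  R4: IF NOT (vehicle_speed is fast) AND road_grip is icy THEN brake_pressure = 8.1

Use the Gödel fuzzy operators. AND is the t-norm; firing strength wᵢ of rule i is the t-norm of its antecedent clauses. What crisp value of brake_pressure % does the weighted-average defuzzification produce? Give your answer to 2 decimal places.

15.99

R1 (z=11.0): dry=0.24 → w = 0.24
R2 (z=2.9): wet=0.74, fast=0.10; AND[min(a, b)] → w = 0.10
R3 (z=56.0): dry=0.24, moderate=0.61; AND[min(a, b)] → w = 0.24
R4 (z=8.1): ¬fast=1−0.10=0.90, icy=0.95; AND[min(a, b)] → w = 0.90
Weighted average = (0.24·11.0 + 0.10·2.9 + 0.24·56.0 + 0.90·8.1) / (0.24 + 0.10 + 0.24 + 0.90)
  = 23.6600 / 1.4800 = 15.99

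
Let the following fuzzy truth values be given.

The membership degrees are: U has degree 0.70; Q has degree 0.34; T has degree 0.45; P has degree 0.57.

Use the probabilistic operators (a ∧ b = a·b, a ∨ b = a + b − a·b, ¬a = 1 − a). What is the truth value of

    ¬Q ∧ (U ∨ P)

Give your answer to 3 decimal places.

0.575

¬Q = 1 − 0.3400 = 0.6600
U ∨ P = a + b − a·b on (0.7000, 0.5700) = 0.8710
¬Q ∧ (U ∨ P) = a·b on (0.6600, 0.8710) = 0.5749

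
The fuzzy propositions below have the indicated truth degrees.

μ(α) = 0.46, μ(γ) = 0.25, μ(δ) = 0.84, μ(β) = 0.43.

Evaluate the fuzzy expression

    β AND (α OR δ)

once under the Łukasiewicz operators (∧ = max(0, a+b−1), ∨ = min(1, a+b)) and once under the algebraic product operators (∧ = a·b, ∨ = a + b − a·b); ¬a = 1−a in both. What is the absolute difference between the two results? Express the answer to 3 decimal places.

Under Łukasiewicz:
  α OR δ = min(1, a+b) on (0.46, 0.84) = 1.00
  β AND (α OR δ) = max(0, a+b−1) on (0.43, 1.00) = 0.43
  → value = 0.4300
Under algebraic product:
  α OR δ = a + b − a·b on (0.4600, 0.8400) = 0.9136
  β AND (α OR δ) = a·b on (0.4300, 0.9136) = 0.3928
  → value = 0.3928
|0.4300 − 0.3928| = 0.037

0.037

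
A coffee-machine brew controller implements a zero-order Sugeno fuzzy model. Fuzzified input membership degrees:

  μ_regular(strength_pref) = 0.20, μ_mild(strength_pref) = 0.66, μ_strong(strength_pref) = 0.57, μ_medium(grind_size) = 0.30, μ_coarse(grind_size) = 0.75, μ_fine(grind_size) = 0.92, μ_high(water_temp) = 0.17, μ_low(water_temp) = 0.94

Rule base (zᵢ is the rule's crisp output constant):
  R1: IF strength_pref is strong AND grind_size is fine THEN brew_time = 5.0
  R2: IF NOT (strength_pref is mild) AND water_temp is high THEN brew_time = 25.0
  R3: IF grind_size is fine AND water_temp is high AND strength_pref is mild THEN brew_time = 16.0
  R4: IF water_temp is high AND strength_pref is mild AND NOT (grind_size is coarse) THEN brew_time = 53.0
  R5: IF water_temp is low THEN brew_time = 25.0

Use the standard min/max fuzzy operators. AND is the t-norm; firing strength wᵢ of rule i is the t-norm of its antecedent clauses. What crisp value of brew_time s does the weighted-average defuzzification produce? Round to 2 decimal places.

20.96

R1 (z=5.0): strong=0.57, fine=0.92; AND[min(a, b)] → w = 0.57
R2 (z=25.0): ¬mild=1−0.66=0.34, high=0.17; AND[min(a, b)] → w = 0.17
R3 (z=16.0): fine=0.92, high=0.17, mild=0.66; AND[min(a, b)] → w = 0.17
R4 (z=53.0): high=0.17, mild=0.66, ¬coarse=1−0.75=0.25; AND[min(a, b)] → w = 0.17
R5 (z=25.0): low=0.94 → w = 0.94
Weighted average = (0.57·5.0 + 0.17·25.0 + 0.17·16.0 + 0.17·53.0 + 0.94·25.0) / (0.57 + 0.17 + 0.17 + 0.17 + 0.94)
  = 42.3300 / 2.0200 = 20.96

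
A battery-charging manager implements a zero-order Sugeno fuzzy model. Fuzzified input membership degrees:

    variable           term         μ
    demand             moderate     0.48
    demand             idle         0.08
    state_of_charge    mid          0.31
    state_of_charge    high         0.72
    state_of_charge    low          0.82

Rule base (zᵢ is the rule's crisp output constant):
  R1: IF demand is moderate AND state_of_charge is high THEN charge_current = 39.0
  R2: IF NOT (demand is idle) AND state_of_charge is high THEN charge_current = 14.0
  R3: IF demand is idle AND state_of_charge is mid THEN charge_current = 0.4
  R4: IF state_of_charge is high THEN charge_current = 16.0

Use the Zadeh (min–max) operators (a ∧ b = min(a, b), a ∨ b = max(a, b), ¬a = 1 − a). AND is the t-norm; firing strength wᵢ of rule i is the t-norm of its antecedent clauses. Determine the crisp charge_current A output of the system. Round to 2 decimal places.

20.18

R1 (z=39.0): moderate=0.48, high=0.72; AND[min(a, b)] → w = 0.48
R2 (z=14.0): ¬idle=1−0.08=0.92, high=0.72; AND[min(a, b)] → w = 0.72
R3 (z=0.4): idle=0.08, mid=0.31; AND[min(a, b)] → w = 0.08
R4 (z=16.0): high=0.72 → w = 0.72
Weighted average = (0.48·39.0 + 0.72·14.0 + 0.08·0.4 + 0.72·16.0) / (0.48 + 0.72 + 0.08 + 0.72)
  = 40.3520 / 2.0000 = 20.18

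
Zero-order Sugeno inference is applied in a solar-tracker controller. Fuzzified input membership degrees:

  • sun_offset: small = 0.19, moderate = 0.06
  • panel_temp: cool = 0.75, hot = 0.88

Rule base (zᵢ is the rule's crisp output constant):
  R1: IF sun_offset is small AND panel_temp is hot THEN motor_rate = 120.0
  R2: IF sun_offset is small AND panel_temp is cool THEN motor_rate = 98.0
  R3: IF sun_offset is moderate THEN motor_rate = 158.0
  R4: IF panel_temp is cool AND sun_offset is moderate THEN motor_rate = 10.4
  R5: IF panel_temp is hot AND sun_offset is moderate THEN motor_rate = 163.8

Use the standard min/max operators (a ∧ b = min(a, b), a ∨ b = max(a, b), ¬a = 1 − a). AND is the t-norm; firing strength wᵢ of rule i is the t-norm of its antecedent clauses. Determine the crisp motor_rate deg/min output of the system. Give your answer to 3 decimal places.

R1 (z=120.0): small=0.19, hot=0.88; AND[min(a, b)] → w = 0.19
R2 (z=98.0): small=0.19, cool=0.75; AND[min(a, b)] → w = 0.19
R3 (z=158.0): moderate=0.06 → w = 0.06
R4 (z=10.4): cool=0.75, moderate=0.06; AND[min(a, b)] → w = 0.06
R5 (z=163.8): hot=0.88, moderate=0.06; AND[min(a, b)] → w = 0.06
Weighted average = (0.19·120.0 + 0.19·98.0 + 0.06·158.0 + 0.06·10.4 + 0.06·163.8) / (0.19 + 0.19 + 0.06 + 0.06 + 0.06)
  = 61.3520 / 0.5600 = 109.557

109.557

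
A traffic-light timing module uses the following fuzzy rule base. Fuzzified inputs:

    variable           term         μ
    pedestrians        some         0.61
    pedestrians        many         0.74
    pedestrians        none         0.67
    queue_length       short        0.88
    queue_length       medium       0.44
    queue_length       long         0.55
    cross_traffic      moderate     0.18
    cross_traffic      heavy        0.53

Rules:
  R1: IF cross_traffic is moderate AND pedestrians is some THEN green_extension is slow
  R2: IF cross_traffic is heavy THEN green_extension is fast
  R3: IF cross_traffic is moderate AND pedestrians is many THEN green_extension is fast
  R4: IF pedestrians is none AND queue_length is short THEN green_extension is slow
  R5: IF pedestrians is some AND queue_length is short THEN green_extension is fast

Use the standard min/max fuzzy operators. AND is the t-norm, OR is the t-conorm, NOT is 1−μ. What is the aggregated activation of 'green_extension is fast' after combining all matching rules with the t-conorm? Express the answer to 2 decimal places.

0.61

R1: moderate=0.18, some=0.61; AND[min(a, b)] → w = 0.18
R2: heavy=0.53 → w = 0.53
R3: moderate=0.18, many=0.74; AND[min(a, b)] → w = 0.18
R4: none=0.67, short=0.88; AND[min(a, b)] → w = 0.67
R5: some=0.61, short=0.88; AND[min(a, b)] → w = 0.61
Rules with consequent 'fast': {R2, R3, R5} → strengths 0.53, 0.18, 0.61
Aggregate via t-conorm [max(a, b)]: 0.61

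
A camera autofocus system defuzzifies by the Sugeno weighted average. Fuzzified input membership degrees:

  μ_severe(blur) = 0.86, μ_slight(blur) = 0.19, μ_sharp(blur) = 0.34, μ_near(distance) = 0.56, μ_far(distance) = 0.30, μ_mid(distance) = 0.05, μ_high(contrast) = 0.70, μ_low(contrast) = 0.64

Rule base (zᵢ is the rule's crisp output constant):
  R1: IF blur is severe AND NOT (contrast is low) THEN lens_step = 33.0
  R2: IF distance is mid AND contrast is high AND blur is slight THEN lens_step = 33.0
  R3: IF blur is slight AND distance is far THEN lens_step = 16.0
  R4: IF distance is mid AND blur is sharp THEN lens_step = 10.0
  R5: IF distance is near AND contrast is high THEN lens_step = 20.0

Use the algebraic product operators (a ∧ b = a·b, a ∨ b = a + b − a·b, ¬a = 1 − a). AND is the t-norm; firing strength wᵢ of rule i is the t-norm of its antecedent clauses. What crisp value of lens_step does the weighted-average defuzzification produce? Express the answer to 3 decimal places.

R1 (z=33.0): severe=0.86, ¬low=1−0.64=0.36; AND[a·b] → w = 0.3096
R2 (z=33.0): mid=0.05, high=0.70, slight=0.19; AND[a·b] → w = 0.0066
R3 (z=16.0): slight=0.19, far=0.30; AND[a·b] → w = 0.0570
R4 (z=10.0): mid=0.05, sharp=0.34; AND[a·b] → w = 0.0170
R5 (z=20.0): near=0.56, high=0.70; AND[a·b] → w = 0.3920
Weighted average = (0.3096·33.0 + 0.0066·33.0 + 0.0570·16.0 + 0.0170·10.0 + 0.3920·20.0) / (0.3096 + 0.0066 + 0.0570 + 0.0170 + 0.3920)
  = 19.3582 / 0.7823 = 24.747

24.747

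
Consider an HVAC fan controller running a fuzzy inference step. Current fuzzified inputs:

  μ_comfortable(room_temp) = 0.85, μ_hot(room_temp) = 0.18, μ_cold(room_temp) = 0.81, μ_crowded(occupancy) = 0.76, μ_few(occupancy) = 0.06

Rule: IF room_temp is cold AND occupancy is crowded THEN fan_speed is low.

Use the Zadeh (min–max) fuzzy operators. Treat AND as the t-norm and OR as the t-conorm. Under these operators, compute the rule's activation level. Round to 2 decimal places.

firing strength: cold=0.81, crowded=0.76; AND[min(a, b)] → w = 0.76

0.76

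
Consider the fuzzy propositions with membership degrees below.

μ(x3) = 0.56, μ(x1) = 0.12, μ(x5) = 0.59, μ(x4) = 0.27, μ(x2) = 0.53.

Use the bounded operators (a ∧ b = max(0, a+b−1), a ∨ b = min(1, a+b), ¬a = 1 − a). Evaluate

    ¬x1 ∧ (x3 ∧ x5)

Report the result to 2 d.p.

0.03

¬x1 = 1 − 0.12 = 0.88
x3 ∧ x5 = max(0, a+b−1) on (0.56, 0.59) = 0.15
¬x1 ∧ (x3 ∧ x5) = max(0, a+b−1) on (0.88, 0.15) = 0.03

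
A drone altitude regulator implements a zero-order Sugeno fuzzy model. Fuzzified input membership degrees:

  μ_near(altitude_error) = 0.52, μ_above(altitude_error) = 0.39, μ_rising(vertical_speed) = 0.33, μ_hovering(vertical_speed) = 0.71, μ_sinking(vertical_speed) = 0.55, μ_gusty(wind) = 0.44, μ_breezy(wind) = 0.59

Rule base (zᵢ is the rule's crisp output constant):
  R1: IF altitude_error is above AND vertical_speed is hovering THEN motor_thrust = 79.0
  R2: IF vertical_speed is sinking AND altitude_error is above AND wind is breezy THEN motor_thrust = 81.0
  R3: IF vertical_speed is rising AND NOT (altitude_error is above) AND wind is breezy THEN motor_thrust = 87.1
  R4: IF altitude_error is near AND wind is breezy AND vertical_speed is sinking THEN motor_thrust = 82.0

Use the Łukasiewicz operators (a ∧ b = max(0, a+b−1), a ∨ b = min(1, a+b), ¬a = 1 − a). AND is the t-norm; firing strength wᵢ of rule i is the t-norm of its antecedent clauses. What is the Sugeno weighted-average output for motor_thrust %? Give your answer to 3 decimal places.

79.000

R1 (z=79.0): above=0.39, hovering=0.71; AND[max(0, a+b−1)] → w = 0.10
R2 (z=81.0): sinking=0.55, above=0.39, breezy=0.59; AND[max(0, a+b−1)] → w = 0.00
R3 (z=87.1): rising=0.33, ¬above=1−0.39=0.61, breezy=0.59; AND[max(0, a+b−1)] → w = 0.00
R4 (z=82.0): near=0.52, breezy=0.59, sinking=0.55; AND[max(0, a+b−1)] → w = 0.00
Weighted average = (0.10·79.0 + 0.00·81.0 + 0.00·87.1 + 0.00·82.0) / (0.10 + 0.00 + 0.00 + 0.00)
  = 7.9000 / 0.1000 = 79.000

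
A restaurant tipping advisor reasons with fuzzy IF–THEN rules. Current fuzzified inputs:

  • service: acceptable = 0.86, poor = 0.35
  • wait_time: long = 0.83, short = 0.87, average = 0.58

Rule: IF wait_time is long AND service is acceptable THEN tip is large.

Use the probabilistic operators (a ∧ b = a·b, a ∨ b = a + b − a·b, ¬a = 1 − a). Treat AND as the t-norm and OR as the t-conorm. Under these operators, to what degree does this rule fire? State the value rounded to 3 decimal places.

firing strength: long=0.83, acceptable=0.86; AND[a·b] → w = 0.7138

0.714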